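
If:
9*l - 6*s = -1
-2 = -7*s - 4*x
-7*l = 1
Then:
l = -1/7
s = -1/21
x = 7/12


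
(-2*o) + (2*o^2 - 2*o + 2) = 2*o^2 - 4*o + 2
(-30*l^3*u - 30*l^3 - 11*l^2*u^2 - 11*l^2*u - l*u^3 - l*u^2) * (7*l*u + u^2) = -210*l^4*u^2 - 210*l^4*u - 107*l^3*u^3 - 107*l^3*u^2 - 18*l^2*u^4 - 18*l^2*u^3 - l*u^5 - l*u^4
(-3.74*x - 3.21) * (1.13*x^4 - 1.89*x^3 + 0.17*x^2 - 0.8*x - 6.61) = -4.2262*x^5 + 3.4413*x^4 + 5.4311*x^3 + 2.4463*x^2 + 27.2894*x + 21.2181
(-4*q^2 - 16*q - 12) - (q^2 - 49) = -5*q^2 - 16*q + 37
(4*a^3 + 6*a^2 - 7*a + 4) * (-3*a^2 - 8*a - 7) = -12*a^5 - 50*a^4 - 55*a^3 + 2*a^2 + 17*a - 28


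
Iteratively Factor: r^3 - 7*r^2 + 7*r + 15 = (r - 3)*(r^2 - 4*r - 5) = (r - 3)*(r + 1)*(r - 5)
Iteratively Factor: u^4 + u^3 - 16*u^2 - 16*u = (u - 4)*(u^3 + 5*u^2 + 4*u) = u*(u - 4)*(u^2 + 5*u + 4) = u*(u - 4)*(u + 1)*(u + 4)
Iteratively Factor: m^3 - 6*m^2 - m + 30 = (m - 5)*(m^2 - m - 6) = (m - 5)*(m - 3)*(m + 2)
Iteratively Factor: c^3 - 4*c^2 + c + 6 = (c - 2)*(c^2 - 2*c - 3) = (c - 2)*(c + 1)*(c - 3)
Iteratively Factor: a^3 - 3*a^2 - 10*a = (a - 5)*(a^2 + 2*a) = (a - 5)*(a + 2)*(a)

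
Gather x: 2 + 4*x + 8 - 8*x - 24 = -4*x - 14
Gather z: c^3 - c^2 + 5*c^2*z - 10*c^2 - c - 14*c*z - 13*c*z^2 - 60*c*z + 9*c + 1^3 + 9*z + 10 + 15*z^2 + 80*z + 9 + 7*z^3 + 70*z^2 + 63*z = c^3 - 11*c^2 + 8*c + 7*z^3 + z^2*(85 - 13*c) + z*(5*c^2 - 74*c + 152) + 20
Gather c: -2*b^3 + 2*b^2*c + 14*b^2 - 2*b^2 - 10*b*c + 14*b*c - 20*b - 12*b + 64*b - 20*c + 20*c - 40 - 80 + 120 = -2*b^3 + 12*b^2 + 32*b + c*(2*b^2 + 4*b)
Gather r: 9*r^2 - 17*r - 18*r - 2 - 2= 9*r^2 - 35*r - 4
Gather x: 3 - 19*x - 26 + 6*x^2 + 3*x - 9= 6*x^2 - 16*x - 32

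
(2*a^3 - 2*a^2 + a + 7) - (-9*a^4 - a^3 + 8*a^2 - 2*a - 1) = 9*a^4 + 3*a^3 - 10*a^2 + 3*a + 8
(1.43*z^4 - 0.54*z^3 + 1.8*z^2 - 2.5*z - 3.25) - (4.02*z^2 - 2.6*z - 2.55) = 1.43*z^4 - 0.54*z^3 - 2.22*z^2 + 0.1*z - 0.7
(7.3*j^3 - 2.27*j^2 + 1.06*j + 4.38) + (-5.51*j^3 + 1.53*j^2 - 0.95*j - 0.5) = 1.79*j^3 - 0.74*j^2 + 0.11*j + 3.88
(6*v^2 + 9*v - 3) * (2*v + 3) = 12*v^3 + 36*v^2 + 21*v - 9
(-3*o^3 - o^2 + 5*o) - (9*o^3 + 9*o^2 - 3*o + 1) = -12*o^3 - 10*o^2 + 8*o - 1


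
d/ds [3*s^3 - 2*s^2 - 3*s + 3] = 9*s^2 - 4*s - 3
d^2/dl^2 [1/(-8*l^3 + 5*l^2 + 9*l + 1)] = 2*((24*l - 5)*(-8*l^3 + 5*l^2 + 9*l + 1) + (-24*l^2 + 10*l + 9)^2)/(-8*l^3 + 5*l^2 + 9*l + 1)^3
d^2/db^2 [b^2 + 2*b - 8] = 2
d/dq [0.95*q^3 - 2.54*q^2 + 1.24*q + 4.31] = 2.85*q^2 - 5.08*q + 1.24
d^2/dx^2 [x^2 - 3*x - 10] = 2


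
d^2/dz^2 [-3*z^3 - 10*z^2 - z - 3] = -18*z - 20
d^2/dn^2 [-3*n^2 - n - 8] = -6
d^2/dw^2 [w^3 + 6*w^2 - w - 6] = 6*w + 12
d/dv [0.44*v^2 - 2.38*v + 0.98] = 0.88*v - 2.38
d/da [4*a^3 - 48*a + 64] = 12*a^2 - 48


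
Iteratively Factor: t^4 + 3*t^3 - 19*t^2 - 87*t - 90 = (t + 3)*(t^3 - 19*t - 30) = (t - 5)*(t + 3)*(t^2 + 5*t + 6) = (t - 5)*(t + 3)^2*(t + 2)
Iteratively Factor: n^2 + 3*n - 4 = (n - 1)*(n + 4)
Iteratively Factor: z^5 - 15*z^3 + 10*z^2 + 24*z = (z - 2)*(z^4 + 2*z^3 - 11*z^2 - 12*z) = z*(z - 2)*(z^3 + 2*z^2 - 11*z - 12) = z*(z - 2)*(z + 4)*(z^2 - 2*z - 3) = z*(z - 2)*(z + 1)*(z + 4)*(z - 3)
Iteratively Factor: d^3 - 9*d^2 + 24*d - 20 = (d - 2)*(d^2 - 7*d + 10) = (d - 2)^2*(d - 5)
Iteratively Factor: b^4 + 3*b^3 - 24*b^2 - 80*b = (b + 4)*(b^3 - b^2 - 20*b) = b*(b + 4)*(b^2 - b - 20) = b*(b - 5)*(b + 4)*(b + 4)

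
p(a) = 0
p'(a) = 0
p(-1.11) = 0.00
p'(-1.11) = 0.00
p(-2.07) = 0.00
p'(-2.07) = 0.00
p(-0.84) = 0.00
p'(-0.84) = 0.00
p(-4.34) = 0.00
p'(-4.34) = 0.00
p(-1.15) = 0.00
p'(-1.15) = 0.00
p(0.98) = 0.00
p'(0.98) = 0.00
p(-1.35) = 0.00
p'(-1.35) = 0.00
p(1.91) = 0.00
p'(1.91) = 0.00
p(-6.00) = 0.00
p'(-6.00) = 0.00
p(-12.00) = 0.00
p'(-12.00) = 0.00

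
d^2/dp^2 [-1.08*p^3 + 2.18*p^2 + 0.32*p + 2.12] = 4.36 - 6.48*p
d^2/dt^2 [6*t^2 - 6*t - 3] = 12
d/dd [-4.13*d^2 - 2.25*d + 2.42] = -8.26*d - 2.25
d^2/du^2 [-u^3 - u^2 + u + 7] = -6*u - 2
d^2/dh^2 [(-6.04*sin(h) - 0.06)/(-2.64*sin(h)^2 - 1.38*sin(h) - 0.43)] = (-42.096384*sin(h)^5 + 20.332224*sin(h)^4 + 124.67664*sin(h)^3 + 6.25137599999999*sin(h)^2 - 40.909288*sin(h) - 7.07596799999999)/(2.64*sin(h)^2 + 1.38*sin(h) + 0.43)^3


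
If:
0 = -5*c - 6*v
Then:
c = -6*v/5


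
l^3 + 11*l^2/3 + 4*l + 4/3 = (l + 2/3)*(l + 1)*(l + 2)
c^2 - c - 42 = (c - 7)*(c + 6)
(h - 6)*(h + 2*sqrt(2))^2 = h^3 - 6*h^2 + 4*sqrt(2)*h^2 - 24*sqrt(2)*h + 8*h - 48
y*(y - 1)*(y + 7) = y^3 + 6*y^2 - 7*y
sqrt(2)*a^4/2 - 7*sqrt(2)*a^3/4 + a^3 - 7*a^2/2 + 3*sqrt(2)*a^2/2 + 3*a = a*(a - 2)*(a - 3/2)*(sqrt(2)*a/2 + 1)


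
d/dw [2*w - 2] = 2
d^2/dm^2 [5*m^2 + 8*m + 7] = 10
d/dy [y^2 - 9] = 2*y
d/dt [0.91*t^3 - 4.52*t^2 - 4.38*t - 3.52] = 2.73*t^2 - 9.04*t - 4.38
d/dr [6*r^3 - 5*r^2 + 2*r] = 18*r^2 - 10*r + 2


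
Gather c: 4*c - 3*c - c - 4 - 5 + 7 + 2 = 0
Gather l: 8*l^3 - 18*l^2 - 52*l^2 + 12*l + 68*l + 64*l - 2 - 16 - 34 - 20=8*l^3 - 70*l^2 + 144*l - 72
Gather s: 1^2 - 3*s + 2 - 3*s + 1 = 4 - 6*s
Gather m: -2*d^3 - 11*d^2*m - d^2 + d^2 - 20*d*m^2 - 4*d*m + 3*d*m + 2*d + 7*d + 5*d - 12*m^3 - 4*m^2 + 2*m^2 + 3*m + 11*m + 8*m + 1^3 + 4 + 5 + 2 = -2*d^3 + 14*d - 12*m^3 + m^2*(-20*d - 2) + m*(-11*d^2 - d + 22) + 12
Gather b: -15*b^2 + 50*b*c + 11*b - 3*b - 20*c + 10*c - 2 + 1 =-15*b^2 + b*(50*c + 8) - 10*c - 1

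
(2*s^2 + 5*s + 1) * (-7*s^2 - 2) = -14*s^4 - 35*s^3 - 11*s^2 - 10*s - 2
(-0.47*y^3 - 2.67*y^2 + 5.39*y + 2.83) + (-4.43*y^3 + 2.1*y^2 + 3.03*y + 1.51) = -4.9*y^3 - 0.57*y^2 + 8.42*y + 4.34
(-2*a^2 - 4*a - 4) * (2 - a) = 2*a^3 - 4*a - 8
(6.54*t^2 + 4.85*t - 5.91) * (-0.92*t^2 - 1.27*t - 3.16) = -6.0168*t^4 - 12.7678*t^3 - 21.3887*t^2 - 7.8203*t + 18.6756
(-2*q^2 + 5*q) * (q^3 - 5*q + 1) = -2*q^5 + 5*q^4 + 10*q^3 - 27*q^2 + 5*q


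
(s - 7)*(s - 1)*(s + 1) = s^3 - 7*s^2 - s + 7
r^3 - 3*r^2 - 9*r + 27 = (r - 3)^2*(r + 3)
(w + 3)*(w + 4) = w^2 + 7*w + 12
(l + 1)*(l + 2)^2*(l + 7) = l^4 + 12*l^3 + 43*l^2 + 60*l + 28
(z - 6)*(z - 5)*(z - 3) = z^3 - 14*z^2 + 63*z - 90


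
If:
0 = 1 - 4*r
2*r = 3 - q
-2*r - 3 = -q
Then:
No Solution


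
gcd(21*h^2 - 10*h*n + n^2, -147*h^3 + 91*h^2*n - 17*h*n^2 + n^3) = 21*h^2 - 10*h*n + n^2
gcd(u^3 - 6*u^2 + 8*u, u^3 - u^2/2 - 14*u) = u^2 - 4*u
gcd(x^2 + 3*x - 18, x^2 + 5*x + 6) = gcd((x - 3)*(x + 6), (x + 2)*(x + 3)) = 1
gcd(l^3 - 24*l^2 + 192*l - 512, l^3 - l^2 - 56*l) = l - 8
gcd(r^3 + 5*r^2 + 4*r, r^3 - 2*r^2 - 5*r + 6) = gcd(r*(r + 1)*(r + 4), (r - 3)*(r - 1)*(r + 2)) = 1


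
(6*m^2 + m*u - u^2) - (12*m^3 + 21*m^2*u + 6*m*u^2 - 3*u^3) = -12*m^3 - 21*m^2*u + 6*m^2 - 6*m*u^2 + m*u + 3*u^3 - u^2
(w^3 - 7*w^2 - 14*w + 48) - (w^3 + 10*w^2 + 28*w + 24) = -17*w^2 - 42*w + 24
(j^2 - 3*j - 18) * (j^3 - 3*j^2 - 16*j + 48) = j^5 - 6*j^4 - 25*j^3 + 150*j^2 + 144*j - 864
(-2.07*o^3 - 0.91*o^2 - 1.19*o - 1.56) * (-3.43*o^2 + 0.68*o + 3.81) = 7.1001*o^5 + 1.7137*o^4 - 4.4238*o^3 + 1.0745*o^2 - 5.5947*o - 5.9436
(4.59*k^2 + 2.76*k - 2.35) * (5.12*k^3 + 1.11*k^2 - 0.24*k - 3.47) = 23.5008*k^5 + 19.2261*k^4 - 10.07*k^3 - 19.1982*k^2 - 9.0132*k + 8.1545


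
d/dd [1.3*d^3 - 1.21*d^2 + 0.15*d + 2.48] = 3.9*d^2 - 2.42*d + 0.15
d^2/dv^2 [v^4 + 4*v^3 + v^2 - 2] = 12*v^2 + 24*v + 2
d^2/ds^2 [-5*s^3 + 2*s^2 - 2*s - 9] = 4 - 30*s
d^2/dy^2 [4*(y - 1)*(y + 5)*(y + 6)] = 24*y + 80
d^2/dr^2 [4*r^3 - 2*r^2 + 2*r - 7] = 24*r - 4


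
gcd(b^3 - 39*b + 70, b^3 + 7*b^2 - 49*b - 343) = b + 7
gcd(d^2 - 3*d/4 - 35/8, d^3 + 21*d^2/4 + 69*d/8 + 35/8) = d + 7/4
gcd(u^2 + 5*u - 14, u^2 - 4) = u - 2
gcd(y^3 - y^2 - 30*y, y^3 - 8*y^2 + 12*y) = y^2 - 6*y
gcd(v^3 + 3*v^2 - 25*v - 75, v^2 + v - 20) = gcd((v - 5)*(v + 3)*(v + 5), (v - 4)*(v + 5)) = v + 5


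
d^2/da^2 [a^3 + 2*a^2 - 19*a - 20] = 6*a + 4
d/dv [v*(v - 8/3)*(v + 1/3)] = 3*v^2 - 14*v/3 - 8/9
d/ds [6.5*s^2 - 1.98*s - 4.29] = 13.0*s - 1.98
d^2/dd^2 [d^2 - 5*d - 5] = 2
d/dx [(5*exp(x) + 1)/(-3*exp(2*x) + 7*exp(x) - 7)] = ((5*exp(x) + 1)*(6*exp(x) - 7) - 15*exp(2*x) + 35*exp(x) - 35)*exp(x)/(3*exp(2*x) - 7*exp(x) + 7)^2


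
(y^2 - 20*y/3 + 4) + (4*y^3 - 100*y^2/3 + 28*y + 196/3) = 4*y^3 - 97*y^2/3 + 64*y/3 + 208/3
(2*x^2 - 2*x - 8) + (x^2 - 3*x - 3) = 3*x^2 - 5*x - 11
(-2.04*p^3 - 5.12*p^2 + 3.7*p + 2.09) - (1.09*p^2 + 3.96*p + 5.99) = -2.04*p^3 - 6.21*p^2 - 0.26*p - 3.9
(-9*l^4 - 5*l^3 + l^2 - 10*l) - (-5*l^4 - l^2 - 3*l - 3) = -4*l^4 - 5*l^3 + 2*l^2 - 7*l + 3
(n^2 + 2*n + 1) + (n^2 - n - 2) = 2*n^2 + n - 1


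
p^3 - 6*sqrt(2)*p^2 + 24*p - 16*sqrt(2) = (p - 2*sqrt(2))^3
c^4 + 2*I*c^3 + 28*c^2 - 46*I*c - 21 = (c - 3*I)*(c - I)^2*(c + 7*I)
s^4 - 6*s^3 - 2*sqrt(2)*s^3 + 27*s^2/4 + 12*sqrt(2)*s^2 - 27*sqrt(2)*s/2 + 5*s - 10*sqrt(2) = (s - 4)*(s - 5/2)*(s + 1/2)*(s - 2*sqrt(2))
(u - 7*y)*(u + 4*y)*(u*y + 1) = u^3*y - 3*u^2*y^2 + u^2 - 28*u*y^3 - 3*u*y - 28*y^2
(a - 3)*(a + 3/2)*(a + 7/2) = a^3 + 2*a^2 - 39*a/4 - 63/4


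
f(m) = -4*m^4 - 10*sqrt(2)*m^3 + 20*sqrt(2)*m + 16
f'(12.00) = -33729.12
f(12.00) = -107026.20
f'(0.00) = 28.28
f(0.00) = 16.00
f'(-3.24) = 127.10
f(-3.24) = -35.43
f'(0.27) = 24.88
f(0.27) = 23.34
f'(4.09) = -1776.12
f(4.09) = -1955.21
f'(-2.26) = -3.72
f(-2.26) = 10.97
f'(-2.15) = -8.82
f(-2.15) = 10.27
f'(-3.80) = 293.60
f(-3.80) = -149.53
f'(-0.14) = 27.50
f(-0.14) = 12.08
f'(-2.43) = 7.34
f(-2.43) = 10.72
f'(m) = -16*m^3 - 30*sqrt(2)*m^2 + 20*sqrt(2)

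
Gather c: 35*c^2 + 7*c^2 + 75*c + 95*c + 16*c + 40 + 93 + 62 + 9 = 42*c^2 + 186*c + 204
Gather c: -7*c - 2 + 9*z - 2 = -7*c + 9*z - 4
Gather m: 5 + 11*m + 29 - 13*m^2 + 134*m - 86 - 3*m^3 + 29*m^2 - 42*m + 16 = -3*m^3 + 16*m^2 + 103*m - 36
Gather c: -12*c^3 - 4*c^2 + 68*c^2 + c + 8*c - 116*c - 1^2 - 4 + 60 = -12*c^3 + 64*c^2 - 107*c + 55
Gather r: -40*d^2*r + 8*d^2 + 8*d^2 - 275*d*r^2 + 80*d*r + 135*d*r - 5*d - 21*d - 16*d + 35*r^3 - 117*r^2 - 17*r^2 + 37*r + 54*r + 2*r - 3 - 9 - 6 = 16*d^2 - 42*d + 35*r^3 + r^2*(-275*d - 134) + r*(-40*d^2 + 215*d + 93) - 18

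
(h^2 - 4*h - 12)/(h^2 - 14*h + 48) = (h + 2)/(h - 8)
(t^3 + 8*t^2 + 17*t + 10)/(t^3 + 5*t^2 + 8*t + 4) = (t + 5)/(t + 2)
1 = 1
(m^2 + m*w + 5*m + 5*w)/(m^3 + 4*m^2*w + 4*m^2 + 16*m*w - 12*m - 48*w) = (m^2 + m*w + 5*m + 5*w)/(m^3 + 4*m^2*w + 4*m^2 + 16*m*w - 12*m - 48*w)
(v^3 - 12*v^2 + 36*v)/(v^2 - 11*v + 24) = v*(v^2 - 12*v + 36)/(v^2 - 11*v + 24)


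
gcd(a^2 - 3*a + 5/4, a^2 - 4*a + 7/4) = a - 1/2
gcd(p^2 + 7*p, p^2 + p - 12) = 1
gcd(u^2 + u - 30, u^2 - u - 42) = u + 6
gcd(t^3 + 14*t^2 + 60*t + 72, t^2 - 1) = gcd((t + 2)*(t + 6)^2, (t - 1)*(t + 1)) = 1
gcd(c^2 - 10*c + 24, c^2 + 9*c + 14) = 1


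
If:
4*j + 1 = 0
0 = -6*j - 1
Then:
No Solution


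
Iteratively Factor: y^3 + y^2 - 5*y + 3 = (y + 3)*(y^2 - 2*y + 1) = (y - 1)*(y + 3)*(y - 1)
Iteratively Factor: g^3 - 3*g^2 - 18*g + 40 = (g - 2)*(g^2 - g - 20) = (g - 2)*(g + 4)*(g - 5)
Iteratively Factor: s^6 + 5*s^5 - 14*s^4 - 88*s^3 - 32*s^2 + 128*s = (s)*(s^5 + 5*s^4 - 14*s^3 - 88*s^2 - 32*s + 128) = s*(s + 4)*(s^4 + s^3 - 18*s^2 - 16*s + 32) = s*(s + 4)^2*(s^3 - 3*s^2 - 6*s + 8) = s*(s - 4)*(s + 4)^2*(s^2 + s - 2) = s*(s - 4)*(s + 2)*(s + 4)^2*(s - 1)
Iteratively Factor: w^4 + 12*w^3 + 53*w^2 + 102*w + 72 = (w + 4)*(w^3 + 8*w^2 + 21*w + 18) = (w + 2)*(w + 4)*(w^2 + 6*w + 9) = (w + 2)*(w + 3)*(w + 4)*(w + 3)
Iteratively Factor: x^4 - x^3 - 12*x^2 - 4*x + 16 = (x + 2)*(x^3 - 3*x^2 - 6*x + 8) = (x - 4)*(x + 2)*(x^2 + x - 2) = (x - 4)*(x + 2)^2*(x - 1)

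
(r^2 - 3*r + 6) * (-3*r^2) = -3*r^4 + 9*r^3 - 18*r^2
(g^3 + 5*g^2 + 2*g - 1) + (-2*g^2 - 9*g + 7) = g^3 + 3*g^2 - 7*g + 6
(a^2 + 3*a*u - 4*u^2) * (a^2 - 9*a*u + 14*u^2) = a^4 - 6*a^3*u - 17*a^2*u^2 + 78*a*u^3 - 56*u^4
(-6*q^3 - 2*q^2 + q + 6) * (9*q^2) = -54*q^5 - 18*q^4 + 9*q^3 + 54*q^2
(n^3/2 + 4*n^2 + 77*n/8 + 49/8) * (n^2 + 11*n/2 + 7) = n^5/2 + 27*n^4/4 + 281*n^3/8 + 1393*n^2/16 + 1617*n/16 + 343/8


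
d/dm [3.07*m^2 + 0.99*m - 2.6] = 6.14*m + 0.99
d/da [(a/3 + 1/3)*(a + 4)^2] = (a + 2)*(a + 4)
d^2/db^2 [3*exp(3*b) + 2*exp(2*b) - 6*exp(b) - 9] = (27*exp(2*b) + 8*exp(b) - 6)*exp(b)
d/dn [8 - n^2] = -2*n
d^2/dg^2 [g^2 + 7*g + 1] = 2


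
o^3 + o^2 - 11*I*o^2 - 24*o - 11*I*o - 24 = (o + 1)*(o - 8*I)*(o - 3*I)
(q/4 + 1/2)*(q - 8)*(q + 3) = q^3/4 - 3*q^2/4 - 17*q/2 - 12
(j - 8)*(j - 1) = j^2 - 9*j + 8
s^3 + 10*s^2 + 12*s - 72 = (s - 2)*(s + 6)^2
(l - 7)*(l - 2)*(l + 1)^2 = l^4 - 7*l^3 - 3*l^2 + 19*l + 14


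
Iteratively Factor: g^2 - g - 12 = (g - 4)*(g + 3)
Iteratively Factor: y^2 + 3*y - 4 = (y + 4)*(y - 1)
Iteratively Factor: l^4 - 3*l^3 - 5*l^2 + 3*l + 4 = (l - 4)*(l^3 + l^2 - l - 1) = (l - 4)*(l - 1)*(l^2 + 2*l + 1) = (l - 4)*(l - 1)*(l + 1)*(l + 1)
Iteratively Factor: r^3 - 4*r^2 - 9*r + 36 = (r - 3)*(r^2 - r - 12) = (r - 4)*(r - 3)*(r + 3)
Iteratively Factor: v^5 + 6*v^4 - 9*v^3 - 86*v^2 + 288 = (v + 3)*(v^4 + 3*v^3 - 18*v^2 - 32*v + 96) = (v - 2)*(v + 3)*(v^3 + 5*v^2 - 8*v - 48) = (v - 2)*(v + 3)*(v + 4)*(v^2 + v - 12) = (v - 2)*(v + 3)*(v + 4)^2*(v - 3)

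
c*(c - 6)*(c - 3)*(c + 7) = c^4 - 2*c^3 - 45*c^2 + 126*c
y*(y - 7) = y^2 - 7*y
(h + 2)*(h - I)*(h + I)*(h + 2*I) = h^4 + 2*h^3 + 2*I*h^3 + h^2 + 4*I*h^2 + 2*h + 2*I*h + 4*I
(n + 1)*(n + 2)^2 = n^3 + 5*n^2 + 8*n + 4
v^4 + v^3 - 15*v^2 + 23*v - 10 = (v - 2)*(v - 1)^2*(v + 5)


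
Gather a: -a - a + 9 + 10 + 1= 20 - 2*a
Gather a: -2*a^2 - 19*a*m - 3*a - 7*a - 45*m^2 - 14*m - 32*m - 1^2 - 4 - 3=-2*a^2 + a*(-19*m - 10) - 45*m^2 - 46*m - 8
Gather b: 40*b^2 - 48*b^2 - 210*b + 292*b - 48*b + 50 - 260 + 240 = -8*b^2 + 34*b + 30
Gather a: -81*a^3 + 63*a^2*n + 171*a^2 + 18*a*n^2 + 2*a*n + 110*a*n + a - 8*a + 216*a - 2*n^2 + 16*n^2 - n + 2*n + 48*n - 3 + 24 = -81*a^3 + a^2*(63*n + 171) + a*(18*n^2 + 112*n + 209) + 14*n^2 + 49*n + 21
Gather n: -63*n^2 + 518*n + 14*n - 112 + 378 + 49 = -63*n^2 + 532*n + 315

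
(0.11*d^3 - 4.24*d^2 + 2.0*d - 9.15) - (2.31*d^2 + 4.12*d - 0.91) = 0.11*d^3 - 6.55*d^2 - 2.12*d - 8.24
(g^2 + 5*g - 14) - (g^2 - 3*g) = 8*g - 14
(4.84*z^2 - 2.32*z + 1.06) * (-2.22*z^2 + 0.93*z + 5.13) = -10.7448*z^4 + 9.6516*z^3 + 20.3184*z^2 - 10.9158*z + 5.4378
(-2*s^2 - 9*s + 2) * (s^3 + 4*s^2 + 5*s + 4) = -2*s^5 - 17*s^4 - 44*s^3 - 45*s^2 - 26*s + 8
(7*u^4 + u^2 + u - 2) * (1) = 7*u^4 + u^2 + u - 2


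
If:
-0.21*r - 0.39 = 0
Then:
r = -1.86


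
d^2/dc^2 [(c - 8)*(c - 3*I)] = 2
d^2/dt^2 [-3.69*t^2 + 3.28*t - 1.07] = -7.38000000000000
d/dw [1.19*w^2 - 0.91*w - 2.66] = 2.38*w - 0.91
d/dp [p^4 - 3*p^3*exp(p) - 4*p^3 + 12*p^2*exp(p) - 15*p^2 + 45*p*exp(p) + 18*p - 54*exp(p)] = -3*p^3*exp(p) + 4*p^3 + 3*p^2*exp(p) - 12*p^2 + 69*p*exp(p) - 30*p - 9*exp(p) + 18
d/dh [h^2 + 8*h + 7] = 2*h + 8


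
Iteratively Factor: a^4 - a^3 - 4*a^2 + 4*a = (a)*(a^3 - a^2 - 4*a + 4) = a*(a - 2)*(a^2 + a - 2) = a*(a - 2)*(a + 2)*(a - 1)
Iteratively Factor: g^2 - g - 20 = (g + 4)*(g - 5)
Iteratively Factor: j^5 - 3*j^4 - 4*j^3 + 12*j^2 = (j - 2)*(j^4 - j^3 - 6*j^2) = j*(j - 2)*(j^3 - j^2 - 6*j) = j*(j - 2)*(j + 2)*(j^2 - 3*j) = j^2*(j - 2)*(j + 2)*(j - 3)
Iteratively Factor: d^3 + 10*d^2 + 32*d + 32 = (d + 4)*(d^2 + 6*d + 8) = (d + 4)^2*(d + 2)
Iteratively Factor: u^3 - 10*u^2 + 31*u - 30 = (u - 2)*(u^2 - 8*u + 15) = (u - 3)*(u - 2)*(u - 5)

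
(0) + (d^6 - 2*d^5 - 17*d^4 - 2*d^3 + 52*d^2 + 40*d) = d^6 - 2*d^5 - 17*d^4 - 2*d^3 + 52*d^2 + 40*d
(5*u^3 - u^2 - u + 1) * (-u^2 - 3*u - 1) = -5*u^5 - 14*u^4 - u^3 + 3*u^2 - 2*u - 1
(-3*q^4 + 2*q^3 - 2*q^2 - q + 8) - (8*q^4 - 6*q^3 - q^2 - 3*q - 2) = -11*q^4 + 8*q^3 - q^2 + 2*q + 10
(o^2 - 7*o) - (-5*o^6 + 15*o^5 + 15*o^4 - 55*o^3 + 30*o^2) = 5*o^6 - 15*o^5 - 15*o^4 + 55*o^3 - 29*o^2 - 7*o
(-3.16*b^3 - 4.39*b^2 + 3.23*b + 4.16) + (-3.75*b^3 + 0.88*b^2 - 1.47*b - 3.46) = -6.91*b^3 - 3.51*b^2 + 1.76*b + 0.7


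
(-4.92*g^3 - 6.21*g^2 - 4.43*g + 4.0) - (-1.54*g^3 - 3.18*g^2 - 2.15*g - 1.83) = -3.38*g^3 - 3.03*g^2 - 2.28*g + 5.83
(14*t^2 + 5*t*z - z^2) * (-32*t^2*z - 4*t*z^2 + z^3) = -448*t^4*z - 216*t^3*z^2 + 26*t^2*z^3 + 9*t*z^4 - z^5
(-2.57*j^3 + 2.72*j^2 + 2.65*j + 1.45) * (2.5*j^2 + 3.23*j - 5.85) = -6.425*j^5 - 1.5011*j^4 + 30.4451*j^3 - 3.7275*j^2 - 10.819*j - 8.4825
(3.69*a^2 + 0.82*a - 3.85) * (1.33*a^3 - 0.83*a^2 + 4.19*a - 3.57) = 4.9077*a^5 - 1.9721*a^4 + 9.66*a^3 - 6.542*a^2 - 19.0589*a + 13.7445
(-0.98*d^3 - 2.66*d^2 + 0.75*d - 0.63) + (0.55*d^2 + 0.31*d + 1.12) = -0.98*d^3 - 2.11*d^2 + 1.06*d + 0.49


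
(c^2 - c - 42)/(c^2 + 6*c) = (c - 7)/c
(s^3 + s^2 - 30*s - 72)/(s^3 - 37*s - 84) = (s - 6)/(s - 7)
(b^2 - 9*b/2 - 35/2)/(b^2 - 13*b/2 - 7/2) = (2*b + 5)/(2*b + 1)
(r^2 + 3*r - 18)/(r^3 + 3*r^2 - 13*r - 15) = (r + 6)/(r^2 + 6*r + 5)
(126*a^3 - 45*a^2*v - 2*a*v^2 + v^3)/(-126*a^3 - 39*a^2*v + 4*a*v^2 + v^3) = (-3*a + v)/(3*a + v)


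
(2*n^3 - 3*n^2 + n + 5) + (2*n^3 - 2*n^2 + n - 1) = 4*n^3 - 5*n^2 + 2*n + 4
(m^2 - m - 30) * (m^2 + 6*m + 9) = m^4 + 5*m^3 - 27*m^2 - 189*m - 270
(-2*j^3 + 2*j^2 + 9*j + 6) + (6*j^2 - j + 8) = -2*j^3 + 8*j^2 + 8*j + 14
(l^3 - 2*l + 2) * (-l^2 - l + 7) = -l^5 - l^4 + 9*l^3 - 16*l + 14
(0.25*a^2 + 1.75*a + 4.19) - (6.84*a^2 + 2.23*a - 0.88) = -6.59*a^2 - 0.48*a + 5.07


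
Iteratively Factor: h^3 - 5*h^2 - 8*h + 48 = (h - 4)*(h^2 - h - 12) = (h - 4)*(h + 3)*(h - 4)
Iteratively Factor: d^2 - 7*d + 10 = (d - 5)*(d - 2)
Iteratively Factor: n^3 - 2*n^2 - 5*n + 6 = (n - 3)*(n^2 + n - 2) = (n - 3)*(n - 1)*(n + 2)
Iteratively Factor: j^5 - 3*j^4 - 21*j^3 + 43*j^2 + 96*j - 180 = (j - 2)*(j^4 - j^3 - 23*j^2 - 3*j + 90) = (j - 5)*(j - 2)*(j^3 + 4*j^2 - 3*j - 18) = (j - 5)*(j - 2)*(j + 3)*(j^2 + j - 6) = (j - 5)*(j - 2)^2*(j + 3)*(j + 3)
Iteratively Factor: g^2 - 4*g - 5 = (g + 1)*(g - 5)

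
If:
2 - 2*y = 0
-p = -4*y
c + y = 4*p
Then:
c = 15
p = 4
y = 1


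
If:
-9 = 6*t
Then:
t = -3/2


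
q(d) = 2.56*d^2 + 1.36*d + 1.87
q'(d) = 5.12*d + 1.36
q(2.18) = 17.00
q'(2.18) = 12.52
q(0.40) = 2.82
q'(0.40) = 3.41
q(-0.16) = 1.72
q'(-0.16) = 0.54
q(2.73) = 24.66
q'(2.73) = 15.34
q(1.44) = 9.14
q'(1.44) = 8.73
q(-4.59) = 49.56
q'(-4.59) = -22.14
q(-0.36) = 1.71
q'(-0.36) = -0.48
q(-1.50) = 5.59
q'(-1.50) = -6.32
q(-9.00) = 196.99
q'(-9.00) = -44.72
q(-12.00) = 354.19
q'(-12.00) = -60.08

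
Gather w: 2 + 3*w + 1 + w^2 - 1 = w^2 + 3*w + 2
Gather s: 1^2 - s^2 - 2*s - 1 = -s^2 - 2*s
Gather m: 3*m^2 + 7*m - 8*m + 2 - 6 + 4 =3*m^2 - m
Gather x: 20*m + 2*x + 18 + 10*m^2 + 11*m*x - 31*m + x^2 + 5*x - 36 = 10*m^2 - 11*m + x^2 + x*(11*m + 7) - 18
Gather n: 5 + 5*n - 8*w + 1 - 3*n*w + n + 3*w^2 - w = n*(6 - 3*w) + 3*w^2 - 9*w + 6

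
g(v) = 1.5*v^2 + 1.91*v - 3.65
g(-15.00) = 305.20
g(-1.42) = -3.34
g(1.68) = 3.79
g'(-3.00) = -7.09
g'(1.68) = 6.95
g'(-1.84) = -3.61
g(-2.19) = -0.64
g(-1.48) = -3.19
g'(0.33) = 2.90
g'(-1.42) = -2.35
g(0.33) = -2.86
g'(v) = 3.0*v + 1.91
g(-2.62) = 1.64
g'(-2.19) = -4.66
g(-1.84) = -2.09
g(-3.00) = 4.12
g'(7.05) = 23.06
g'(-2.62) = -5.95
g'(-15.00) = -43.09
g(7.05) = 84.37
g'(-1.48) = -2.53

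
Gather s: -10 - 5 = -15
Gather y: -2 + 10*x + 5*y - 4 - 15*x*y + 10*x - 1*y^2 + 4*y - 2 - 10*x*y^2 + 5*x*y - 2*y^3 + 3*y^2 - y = 20*x - 2*y^3 + y^2*(2 - 10*x) + y*(8 - 10*x) - 8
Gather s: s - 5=s - 5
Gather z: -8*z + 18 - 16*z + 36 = 54 - 24*z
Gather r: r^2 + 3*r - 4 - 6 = r^2 + 3*r - 10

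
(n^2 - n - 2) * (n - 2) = n^3 - 3*n^2 + 4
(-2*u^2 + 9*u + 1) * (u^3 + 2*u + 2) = -2*u^5 + 9*u^4 - 3*u^3 + 14*u^2 + 20*u + 2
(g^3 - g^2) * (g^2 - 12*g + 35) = g^5 - 13*g^4 + 47*g^3 - 35*g^2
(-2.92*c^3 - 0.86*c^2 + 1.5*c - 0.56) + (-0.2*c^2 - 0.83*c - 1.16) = -2.92*c^3 - 1.06*c^2 + 0.67*c - 1.72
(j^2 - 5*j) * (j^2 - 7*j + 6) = j^4 - 12*j^3 + 41*j^2 - 30*j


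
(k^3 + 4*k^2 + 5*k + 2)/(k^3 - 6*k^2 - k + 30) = (k^2 + 2*k + 1)/(k^2 - 8*k + 15)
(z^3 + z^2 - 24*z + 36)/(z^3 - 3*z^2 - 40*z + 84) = (z - 3)/(z - 7)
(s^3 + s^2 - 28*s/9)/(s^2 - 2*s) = (s^2 + s - 28/9)/(s - 2)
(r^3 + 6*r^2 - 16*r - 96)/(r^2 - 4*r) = r + 10 + 24/r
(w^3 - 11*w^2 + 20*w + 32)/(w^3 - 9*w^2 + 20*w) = (w^2 - 7*w - 8)/(w*(w - 5))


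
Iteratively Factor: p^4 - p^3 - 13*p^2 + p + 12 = (p - 1)*(p^3 - 13*p - 12) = (p - 1)*(p + 3)*(p^2 - 3*p - 4) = (p - 1)*(p + 1)*(p + 3)*(p - 4)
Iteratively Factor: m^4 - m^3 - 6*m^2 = (m)*(m^3 - m^2 - 6*m) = m*(m + 2)*(m^2 - 3*m) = m^2*(m + 2)*(m - 3)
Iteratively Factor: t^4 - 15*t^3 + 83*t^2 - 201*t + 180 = (t - 5)*(t^3 - 10*t^2 + 33*t - 36) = (t - 5)*(t - 4)*(t^2 - 6*t + 9) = (t - 5)*(t - 4)*(t - 3)*(t - 3)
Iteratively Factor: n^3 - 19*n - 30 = (n - 5)*(n^2 + 5*n + 6) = (n - 5)*(n + 2)*(n + 3)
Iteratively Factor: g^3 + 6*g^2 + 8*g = (g + 2)*(g^2 + 4*g) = g*(g + 2)*(g + 4)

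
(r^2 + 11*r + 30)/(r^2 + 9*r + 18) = (r + 5)/(r + 3)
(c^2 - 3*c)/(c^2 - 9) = c/(c + 3)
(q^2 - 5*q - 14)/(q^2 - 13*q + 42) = (q + 2)/(q - 6)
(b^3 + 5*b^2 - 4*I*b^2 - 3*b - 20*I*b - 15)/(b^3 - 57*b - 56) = (b^3 + b^2*(5 - 4*I) - b*(3 + 20*I) - 15)/(b^3 - 57*b - 56)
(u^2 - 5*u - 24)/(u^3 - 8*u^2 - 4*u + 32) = (u + 3)/(u^2 - 4)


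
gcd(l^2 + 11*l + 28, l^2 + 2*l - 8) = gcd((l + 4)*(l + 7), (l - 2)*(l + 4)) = l + 4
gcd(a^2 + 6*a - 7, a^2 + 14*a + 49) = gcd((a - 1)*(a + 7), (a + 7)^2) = a + 7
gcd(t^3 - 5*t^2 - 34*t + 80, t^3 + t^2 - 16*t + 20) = t^2 + 3*t - 10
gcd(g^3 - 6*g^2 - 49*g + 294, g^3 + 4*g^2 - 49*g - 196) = g^2 - 49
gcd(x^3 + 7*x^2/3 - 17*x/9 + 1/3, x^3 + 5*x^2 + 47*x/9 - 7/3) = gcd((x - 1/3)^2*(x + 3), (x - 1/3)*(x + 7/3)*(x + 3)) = x^2 + 8*x/3 - 1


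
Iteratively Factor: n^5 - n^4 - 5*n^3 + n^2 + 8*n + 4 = (n + 1)*(n^4 - 2*n^3 - 3*n^2 + 4*n + 4) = (n + 1)^2*(n^3 - 3*n^2 + 4) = (n - 2)*(n + 1)^2*(n^2 - n - 2) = (n - 2)^2*(n + 1)^2*(n + 1)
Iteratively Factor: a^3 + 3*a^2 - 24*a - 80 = (a - 5)*(a^2 + 8*a + 16) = (a - 5)*(a + 4)*(a + 4)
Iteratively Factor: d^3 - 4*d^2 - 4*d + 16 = (d - 4)*(d^2 - 4) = (d - 4)*(d - 2)*(d + 2)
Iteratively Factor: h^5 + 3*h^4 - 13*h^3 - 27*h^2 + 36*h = (h + 3)*(h^4 - 13*h^2 + 12*h) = (h + 3)*(h + 4)*(h^3 - 4*h^2 + 3*h) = h*(h + 3)*(h + 4)*(h^2 - 4*h + 3) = h*(h - 1)*(h + 3)*(h + 4)*(h - 3)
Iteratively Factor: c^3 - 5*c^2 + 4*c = (c - 4)*(c^2 - c) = c*(c - 4)*(c - 1)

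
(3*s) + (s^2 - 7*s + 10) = s^2 - 4*s + 10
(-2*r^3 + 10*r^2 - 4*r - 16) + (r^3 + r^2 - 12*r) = -r^3 + 11*r^2 - 16*r - 16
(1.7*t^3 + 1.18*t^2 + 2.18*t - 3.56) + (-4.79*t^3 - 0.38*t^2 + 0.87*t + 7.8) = -3.09*t^3 + 0.8*t^2 + 3.05*t + 4.24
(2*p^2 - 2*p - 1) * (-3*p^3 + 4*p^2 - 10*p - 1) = -6*p^5 + 14*p^4 - 25*p^3 + 14*p^2 + 12*p + 1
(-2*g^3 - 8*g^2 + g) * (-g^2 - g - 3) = 2*g^5 + 10*g^4 + 13*g^3 + 23*g^2 - 3*g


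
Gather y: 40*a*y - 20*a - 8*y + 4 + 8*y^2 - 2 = -20*a + 8*y^2 + y*(40*a - 8) + 2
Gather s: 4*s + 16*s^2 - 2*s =16*s^2 + 2*s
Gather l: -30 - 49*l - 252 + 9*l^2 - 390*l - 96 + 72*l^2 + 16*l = 81*l^2 - 423*l - 378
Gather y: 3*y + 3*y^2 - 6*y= 3*y^2 - 3*y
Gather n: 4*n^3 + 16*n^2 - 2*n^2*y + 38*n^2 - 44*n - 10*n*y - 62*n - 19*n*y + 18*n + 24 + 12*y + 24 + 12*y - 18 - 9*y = 4*n^3 + n^2*(54 - 2*y) + n*(-29*y - 88) + 15*y + 30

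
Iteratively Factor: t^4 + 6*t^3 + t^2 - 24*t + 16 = (t - 1)*(t^3 + 7*t^2 + 8*t - 16) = (t - 1)*(t + 4)*(t^2 + 3*t - 4) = (t - 1)^2*(t + 4)*(t + 4)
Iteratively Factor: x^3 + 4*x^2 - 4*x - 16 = (x + 2)*(x^2 + 2*x - 8) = (x + 2)*(x + 4)*(x - 2)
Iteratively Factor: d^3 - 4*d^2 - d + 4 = (d - 4)*(d^2 - 1) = (d - 4)*(d + 1)*(d - 1)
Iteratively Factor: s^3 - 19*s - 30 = (s + 2)*(s^2 - 2*s - 15) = (s - 5)*(s + 2)*(s + 3)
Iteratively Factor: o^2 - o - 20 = (o + 4)*(o - 5)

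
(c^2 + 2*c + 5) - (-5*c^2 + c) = 6*c^2 + c + 5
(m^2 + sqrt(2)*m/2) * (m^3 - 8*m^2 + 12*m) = m^5 - 8*m^4 + sqrt(2)*m^4/2 - 4*sqrt(2)*m^3 + 12*m^3 + 6*sqrt(2)*m^2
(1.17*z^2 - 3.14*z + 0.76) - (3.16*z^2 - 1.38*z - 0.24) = -1.99*z^2 - 1.76*z + 1.0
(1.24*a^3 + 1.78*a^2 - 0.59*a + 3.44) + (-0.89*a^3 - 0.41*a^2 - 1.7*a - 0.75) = 0.35*a^3 + 1.37*a^2 - 2.29*a + 2.69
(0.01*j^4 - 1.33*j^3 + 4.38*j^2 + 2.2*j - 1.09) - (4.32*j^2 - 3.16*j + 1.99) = 0.01*j^4 - 1.33*j^3 + 0.0599999999999996*j^2 + 5.36*j - 3.08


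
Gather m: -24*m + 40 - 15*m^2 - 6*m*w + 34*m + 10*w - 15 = -15*m^2 + m*(10 - 6*w) + 10*w + 25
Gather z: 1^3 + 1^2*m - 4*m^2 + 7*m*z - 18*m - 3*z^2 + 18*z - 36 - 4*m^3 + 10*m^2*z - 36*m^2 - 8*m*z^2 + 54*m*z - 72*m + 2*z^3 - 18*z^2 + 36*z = -4*m^3 - 40*m^2 - 89*m + 2*z^3 + z^2*(-8*m - 21) + z*(10*m^2 + 61*m + 54) - 35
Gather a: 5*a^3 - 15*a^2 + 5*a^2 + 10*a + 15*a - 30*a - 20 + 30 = 5*a^3 - 10*a^2 - 5*a + 10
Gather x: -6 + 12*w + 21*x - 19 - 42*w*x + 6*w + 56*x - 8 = 18*w + x*(77 - 42*w) - 33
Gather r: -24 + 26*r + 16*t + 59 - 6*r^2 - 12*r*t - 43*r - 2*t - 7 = -6*r^2 + r*(-12*t - 17) + 14*t + 28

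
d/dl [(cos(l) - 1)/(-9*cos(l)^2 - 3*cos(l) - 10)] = (-9*cos(l)^2 + 18*cos(l) + 13)*sin(l)/(-9*sin(l)^2 + 3*cos(l) + 19)^2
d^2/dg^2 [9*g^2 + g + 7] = 18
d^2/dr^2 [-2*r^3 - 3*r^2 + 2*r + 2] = -12*r - 6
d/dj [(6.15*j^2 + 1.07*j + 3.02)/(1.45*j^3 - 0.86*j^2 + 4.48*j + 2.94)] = (-8.9175*j^4 - 3.103*j^3 + 15.3352*j^2 + 41.3564*j - 10.3838)/(2.1025*j^6 - 2.494*j^5 + 13.7316*j^4 + 0.820399999999999*j^3 + 15.0136*j^2 + 26.3424*j + 8.6436)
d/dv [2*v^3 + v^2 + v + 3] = 6*v^2 + 2*v + 1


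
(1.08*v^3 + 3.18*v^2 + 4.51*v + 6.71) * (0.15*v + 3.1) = 0.162*v^4 + 3.825*v^3 + 10.5345*v^2 + 14.9875*v + 20.801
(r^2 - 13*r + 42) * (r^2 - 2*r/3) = r^4 - 41*r^3/3 + 152*r^2/3 - 28*r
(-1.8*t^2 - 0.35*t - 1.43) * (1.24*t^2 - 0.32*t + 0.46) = -2.232*t^4 + 0.142*t^3 - 2.4892*t^2 + 0.2966*t - 0.6578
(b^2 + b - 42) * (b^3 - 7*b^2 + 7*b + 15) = b^5 - 6*b^4 - 42*b^3 + 316*b^2 - 279*b - 630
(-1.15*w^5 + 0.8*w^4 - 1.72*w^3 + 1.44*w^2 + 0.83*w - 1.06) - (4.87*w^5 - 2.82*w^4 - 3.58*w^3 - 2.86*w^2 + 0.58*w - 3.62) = -6.02*w^5 + 3.62*w^4 + 1.86*w^3 + 4.3*w^2 + 0.25*w + 2.56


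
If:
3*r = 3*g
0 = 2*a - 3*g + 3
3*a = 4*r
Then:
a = 12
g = 9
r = 9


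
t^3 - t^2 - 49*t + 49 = (t - 7)*(t - 1)*(t + 7)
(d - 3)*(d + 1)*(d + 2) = d^3 - 7*d - 6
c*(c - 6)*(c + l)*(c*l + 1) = c^4*l + c^3*l^2 - 6*c^3*l + c^3 - 6*c^2*l^2 + c^2*l - 6*c^2 - 6*c*l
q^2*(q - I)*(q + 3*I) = q^4 + 2*I*q^3 + 3*q^2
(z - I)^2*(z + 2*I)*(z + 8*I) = z^4 + 8*I*z^3 + 3*z^2 + 22*I*z + 16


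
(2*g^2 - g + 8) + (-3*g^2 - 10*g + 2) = -g^2 - 11*g + 10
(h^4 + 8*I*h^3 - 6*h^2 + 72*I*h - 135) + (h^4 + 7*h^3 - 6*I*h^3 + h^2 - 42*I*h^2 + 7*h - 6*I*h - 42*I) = 2*h^4 + 7*h^3 + 2*I*h^3 - 5*h^2 - 42*I*h^2 + 7*h + 66*I*h - 135 - 42*I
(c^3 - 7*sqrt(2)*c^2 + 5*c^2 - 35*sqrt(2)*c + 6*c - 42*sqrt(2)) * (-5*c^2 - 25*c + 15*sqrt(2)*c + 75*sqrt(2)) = -5*c^5 - 50*c^4 + 50*sqrt(2)*c^4 - 365*c^3 + 500*sqrt(2)*c^3 - 2250*c^2 + 1550*sqrt(2)*c^2 - 6510*c + 1500*sqrt(2)*c - 6300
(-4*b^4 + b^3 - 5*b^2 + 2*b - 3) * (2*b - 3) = -8*b^5 + 14*b^4 - 13*b^3 + 19*b^2 - 12*b + 9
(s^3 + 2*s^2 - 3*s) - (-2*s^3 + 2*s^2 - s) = 3*s^3 - 2*s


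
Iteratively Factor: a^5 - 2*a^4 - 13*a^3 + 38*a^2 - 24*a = (a - 3)*(a^4 + a^3 - 10*a^2 + 8*a) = (a - 3)*(a - 1)*(a^3 + 2*a^2 - 8*a) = (a - 3)*(a - 1)*(a + 4)*(a^2 - 2*a) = a*(a - 3)*(a - 1)*(a + 4)*(a - 2)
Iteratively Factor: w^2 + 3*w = (w + 3)*(w)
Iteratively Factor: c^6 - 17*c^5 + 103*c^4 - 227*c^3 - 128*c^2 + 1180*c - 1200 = (c - 4)*(c^5 - 13*c^4 + 51*c^3 - 23*c^2 - 220*c + 300) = (c - 4)*(c + 2)*(c^4 - 15*c^3 + 81*c^2 - 185*c + 150) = (c - 5)*(c - 4)*(c + 2)*(c^3 - 10*c^2 + 31*c - 30) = (c - 5)^2*(c - 4)*(c + 2)*(c^2 - 5*c + 6) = (c - 5)^2*(c - 4)*(c - 3)*(c + 2)*(c - 2)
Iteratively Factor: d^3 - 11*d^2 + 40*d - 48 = (d - 3)*(d^2 - 8*d + 16) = (d - 4)*(d - 3)*(d - 4)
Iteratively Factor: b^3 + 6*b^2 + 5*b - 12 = (b + 4)*(b^2 + 2*b - 3) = (b - 1)*(b + 4)*(b + 3)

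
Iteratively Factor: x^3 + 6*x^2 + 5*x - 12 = (x - 1)*(x^2 + 7*x + 12) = (x - 1)*(x + 4)*(x + 3)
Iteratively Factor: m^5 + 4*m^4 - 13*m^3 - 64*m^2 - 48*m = (m + 4)*(m^4 - 13*m^2 - 12*m) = (m + 1)*(m + 4)*(m^3 - m^2 - 12*m) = (m - 4)*(m + 1)*(m + 4)*(m^2 + 3*m) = (m - 4)*(m + 1)*(m + 3)*(m + 4)*(m)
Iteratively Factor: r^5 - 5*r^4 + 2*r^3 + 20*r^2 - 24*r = (r - 2)*(r^4 - 3*r^3 - 4*r^2 + 12*r) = (r - 2)*(r + 2)*(r^3 - 5*r^2 + 6*r) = r*(r - 2)*(r + 2)*(r^2 - 5*r + 6) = r*(r - 2)^2*(r + 2)*(r - 3)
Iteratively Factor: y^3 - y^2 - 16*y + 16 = (y - 1)*(y^2 - 16) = (y - 1)*(y + 4)*(y - 4)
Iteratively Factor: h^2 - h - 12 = (h + 3)*(h - 4)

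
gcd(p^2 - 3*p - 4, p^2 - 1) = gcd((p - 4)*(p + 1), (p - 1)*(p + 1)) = p + 1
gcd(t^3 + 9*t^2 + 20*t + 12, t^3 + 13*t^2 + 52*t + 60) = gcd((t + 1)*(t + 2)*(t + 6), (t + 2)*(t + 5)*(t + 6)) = t^2 + 8*t + 12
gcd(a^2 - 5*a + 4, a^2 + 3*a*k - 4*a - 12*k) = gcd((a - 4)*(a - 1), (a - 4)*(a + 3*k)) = a - 4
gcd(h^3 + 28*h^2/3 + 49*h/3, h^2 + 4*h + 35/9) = h + 7/3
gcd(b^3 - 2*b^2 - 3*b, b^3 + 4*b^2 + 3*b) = b^2 + b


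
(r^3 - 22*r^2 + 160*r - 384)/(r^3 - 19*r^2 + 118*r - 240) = (r - 8)/(r - 5)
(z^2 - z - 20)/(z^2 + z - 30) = (z + 4)/(z + 6)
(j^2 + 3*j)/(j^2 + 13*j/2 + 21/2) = 2*j/(2*j + 7)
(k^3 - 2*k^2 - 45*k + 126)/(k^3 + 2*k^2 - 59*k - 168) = (k^2 - 9*k + 18)/(k^2 - 5*k - 24)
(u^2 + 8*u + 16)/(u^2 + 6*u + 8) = (u + 4)/(u + 2)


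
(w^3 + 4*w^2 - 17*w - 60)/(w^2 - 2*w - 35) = (w^2 - w - 12)/(w - 7)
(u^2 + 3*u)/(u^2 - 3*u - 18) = u/(u - 6)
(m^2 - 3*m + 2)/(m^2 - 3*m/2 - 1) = 2*(m - 1)/(2*m + 1)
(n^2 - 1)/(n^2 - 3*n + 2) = (n + 1)/(n - 2)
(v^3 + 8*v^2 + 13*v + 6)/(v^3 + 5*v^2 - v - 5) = (v^2 + 7*v + 6)/(v^2 + 4*v - 5)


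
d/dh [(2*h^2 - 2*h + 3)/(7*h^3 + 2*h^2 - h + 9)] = (-14*h^4 + 28*h^3 - 61*h^2 + 24*h - 15)/(49*h^6 + 28*h^5 - 10*h^4 + 122*h^3 + 37*h^2 - 18*h + 81)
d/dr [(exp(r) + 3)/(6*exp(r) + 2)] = -4*exp(r)/(3*exp(r) + 1)^2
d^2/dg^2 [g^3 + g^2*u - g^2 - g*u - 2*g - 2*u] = 6*g + 2*u - 2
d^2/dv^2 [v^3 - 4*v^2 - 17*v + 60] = 6*v - 8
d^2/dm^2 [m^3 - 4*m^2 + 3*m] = 6*m - 8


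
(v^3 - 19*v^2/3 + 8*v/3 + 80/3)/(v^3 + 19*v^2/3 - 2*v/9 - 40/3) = 3*(v^2 - 8*v + 16)/(3*v^2 + 14*v - 24)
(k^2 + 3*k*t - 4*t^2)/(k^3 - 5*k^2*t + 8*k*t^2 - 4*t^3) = (k + 4*t)/(k^2 - 4*k*t + 4*t^2)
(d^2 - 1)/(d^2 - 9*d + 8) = (d + 1)/(d - 8)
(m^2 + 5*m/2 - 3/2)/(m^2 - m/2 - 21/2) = (2*m - 1)/(2*m - 7)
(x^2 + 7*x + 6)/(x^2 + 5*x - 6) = (x + 1)/(x - 1)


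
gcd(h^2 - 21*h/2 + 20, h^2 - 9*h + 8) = h - 8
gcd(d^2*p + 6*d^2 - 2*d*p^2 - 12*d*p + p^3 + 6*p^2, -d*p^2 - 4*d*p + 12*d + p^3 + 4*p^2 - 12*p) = -d*p - 6*d + p^2 + 6*p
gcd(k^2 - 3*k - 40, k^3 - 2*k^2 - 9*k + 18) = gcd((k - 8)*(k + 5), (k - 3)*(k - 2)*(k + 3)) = 1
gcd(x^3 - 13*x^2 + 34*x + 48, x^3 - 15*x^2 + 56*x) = x - 8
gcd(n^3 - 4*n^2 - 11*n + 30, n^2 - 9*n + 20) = n - 5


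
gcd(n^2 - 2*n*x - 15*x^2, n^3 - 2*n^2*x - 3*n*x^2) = 1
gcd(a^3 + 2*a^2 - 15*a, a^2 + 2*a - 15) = a^2 + 2*a - 15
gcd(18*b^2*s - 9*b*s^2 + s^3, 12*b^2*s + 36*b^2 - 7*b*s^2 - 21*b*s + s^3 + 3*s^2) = -3*b + s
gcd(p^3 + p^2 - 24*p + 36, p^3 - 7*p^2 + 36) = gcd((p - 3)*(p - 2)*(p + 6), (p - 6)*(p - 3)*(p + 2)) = p - 3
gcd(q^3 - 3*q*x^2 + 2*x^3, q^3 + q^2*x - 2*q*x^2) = -q^2 - q*x + 2*x^2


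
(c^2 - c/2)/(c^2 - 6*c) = (c - 1/2)/(c - 6)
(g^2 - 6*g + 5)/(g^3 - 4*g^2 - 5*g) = (g - 1)/(g*(g + 1))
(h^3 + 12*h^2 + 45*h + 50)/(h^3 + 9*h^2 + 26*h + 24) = (h^2 + 10*h + 25)/(h^2 + 7*h + 12)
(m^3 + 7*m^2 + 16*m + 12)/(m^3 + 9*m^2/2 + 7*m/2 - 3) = 2*(m + 2)/(2*m - 1)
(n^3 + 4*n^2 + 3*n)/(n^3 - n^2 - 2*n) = (n + 3)/(n - 2)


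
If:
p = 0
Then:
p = 0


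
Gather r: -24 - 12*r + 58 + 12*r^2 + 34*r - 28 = 12*r^2 + 22*r + 6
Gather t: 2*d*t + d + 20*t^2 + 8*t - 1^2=d + 20*t^2 + t*(2*d + 8) - 1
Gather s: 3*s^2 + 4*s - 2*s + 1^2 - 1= 3*s^2 + 2*s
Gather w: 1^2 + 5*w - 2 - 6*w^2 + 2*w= -6*w^2 + 7*w - 1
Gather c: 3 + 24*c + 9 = 24*c + 12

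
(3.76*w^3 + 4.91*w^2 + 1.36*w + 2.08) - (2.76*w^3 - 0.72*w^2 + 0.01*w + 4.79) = 1.0*w^3 + 5.63*w^2 + 1.35*w - 2.71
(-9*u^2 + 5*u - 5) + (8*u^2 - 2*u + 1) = -u^2 + 3*u - 4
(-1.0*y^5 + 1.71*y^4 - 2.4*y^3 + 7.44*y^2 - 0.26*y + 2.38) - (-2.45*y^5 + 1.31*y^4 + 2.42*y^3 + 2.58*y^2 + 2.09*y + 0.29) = 1.45*y^5 + 0.4*y^4 - 4.82*y^3 + 4.86*y^2 - 2.35*y + 2.09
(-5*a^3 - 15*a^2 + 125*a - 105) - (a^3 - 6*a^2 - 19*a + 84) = -6*a^3 - 9*a^2 + 144*a - 189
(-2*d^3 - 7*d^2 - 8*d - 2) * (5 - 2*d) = 4*d^4 + 4*d^3 - 19*d^2 - 36*d - 10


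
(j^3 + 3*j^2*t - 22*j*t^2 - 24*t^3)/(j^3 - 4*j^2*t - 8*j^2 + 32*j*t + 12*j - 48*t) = (j^2 + 7*j*t + 6*t^2)/(j^2 - 8*j + 12)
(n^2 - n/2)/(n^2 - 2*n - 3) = n*(1 - 2*n)/(2*(-n^2 + 2*n + 3))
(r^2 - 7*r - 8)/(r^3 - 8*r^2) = (r + 1)/r^2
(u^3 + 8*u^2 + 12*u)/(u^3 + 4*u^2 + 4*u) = (u + 6)/(u + 2)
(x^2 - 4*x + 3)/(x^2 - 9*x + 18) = (x - 1)/(x - 6)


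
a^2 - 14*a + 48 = (a - 8)*(a - 6)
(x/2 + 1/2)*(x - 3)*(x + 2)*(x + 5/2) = x^4/2 + 5*x^3/4 - 7*x^2/2 - 47*x/4 - 15/2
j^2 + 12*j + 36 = (j + 6)^2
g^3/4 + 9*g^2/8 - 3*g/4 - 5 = (g/4 + 1)*(g - 2)*(g + 5/2)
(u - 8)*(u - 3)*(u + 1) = u^3 - 10*u^2 + 13*u + 24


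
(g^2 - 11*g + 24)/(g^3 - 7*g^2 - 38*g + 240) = (g - 3)/(g^2 + g - 30)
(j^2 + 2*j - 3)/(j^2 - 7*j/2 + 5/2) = 2*(j + 3)/(2*j - 5)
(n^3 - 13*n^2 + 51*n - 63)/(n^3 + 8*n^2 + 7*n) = (n^3 - 13*n^2 + 51*n - 63)/(n*(n^2 + 8*n + 7))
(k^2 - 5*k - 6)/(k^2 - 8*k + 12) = (k + 1)/(k - 2)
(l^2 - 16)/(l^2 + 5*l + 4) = (l - 4)/(l + 1)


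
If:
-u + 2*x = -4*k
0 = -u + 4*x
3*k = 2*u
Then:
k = 0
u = 0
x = 0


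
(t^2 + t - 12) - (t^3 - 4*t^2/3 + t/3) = -t^3 + 7*t^2/3 + 2*t/3 - 12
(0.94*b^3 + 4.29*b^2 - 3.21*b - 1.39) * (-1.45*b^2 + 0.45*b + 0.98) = -1.363*b^5 - 5.7975*b^4 + 7.5062*b^3 + 4.7752*b^2 - 3.7713*b - 1.3622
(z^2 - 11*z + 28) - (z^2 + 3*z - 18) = 46 - 14*z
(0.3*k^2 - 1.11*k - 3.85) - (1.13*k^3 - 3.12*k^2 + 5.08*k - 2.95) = -1.13*k^3 + 3.42*k^2 - 6.19*k - 0.9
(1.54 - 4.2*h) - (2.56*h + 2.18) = -6.76*h - 0.64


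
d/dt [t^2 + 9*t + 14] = 2*t + 9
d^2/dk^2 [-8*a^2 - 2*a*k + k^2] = 2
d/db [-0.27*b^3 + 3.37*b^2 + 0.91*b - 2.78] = -0.81*b^2 + 6.74*b + 0.91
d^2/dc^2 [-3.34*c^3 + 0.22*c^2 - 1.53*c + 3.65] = 0.44 - 20.04*c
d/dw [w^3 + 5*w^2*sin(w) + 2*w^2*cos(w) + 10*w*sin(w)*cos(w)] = -2*w^2*sin(w) + 5*w^2*cos(w) + 3*w^2 + 10*w*sin(w) + 4*w*cos(w) + 10*w*cos(2*w) + 5*sin(2*w)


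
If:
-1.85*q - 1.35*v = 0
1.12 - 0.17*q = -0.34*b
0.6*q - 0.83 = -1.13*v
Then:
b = -3.73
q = -0.88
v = 1.20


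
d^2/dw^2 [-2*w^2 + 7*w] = -4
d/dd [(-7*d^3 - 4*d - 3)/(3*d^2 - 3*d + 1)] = (-21*d^4 + 42*d^3 - 9*d^2 + 18*d - 13)/(9*d^4 - 18*d^3 + 15*d^2 - 6*d + 1)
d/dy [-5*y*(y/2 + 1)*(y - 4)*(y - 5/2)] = -10*y^3 + 135*y^2/4 + 15*y - 50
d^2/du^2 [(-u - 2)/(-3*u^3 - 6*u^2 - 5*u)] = 2*(27*u^5 + 162*u^4 + 309*u^3 + 306*u^2 + 180*u + 50)/(u^3*(27*u^6 + 162*u^5 + 459*u^4 + 756*u^3 + 765*u^2 + 450*u + 125))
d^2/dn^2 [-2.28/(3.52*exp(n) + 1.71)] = (13.723776 - 28.250112*exp(n))*exp(n)/(3.52*exp(n) + 1.71)^3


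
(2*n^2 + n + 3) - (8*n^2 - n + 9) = -6*n^2 + 2*n - 6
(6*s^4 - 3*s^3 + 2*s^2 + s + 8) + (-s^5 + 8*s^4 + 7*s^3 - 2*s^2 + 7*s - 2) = -s^5 + 14*s^4 + 4*s^3 + 8*s + 6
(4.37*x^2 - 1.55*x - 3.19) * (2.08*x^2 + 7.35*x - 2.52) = 9.0896*x^4 + 28.8955*x^3 - 29.0401*x^2 - 19.5405*x + 8.0388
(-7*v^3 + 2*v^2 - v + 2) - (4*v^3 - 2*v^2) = -11*v^3 + 4*v^2 - v + 2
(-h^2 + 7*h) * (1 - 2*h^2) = 2*h^4 - 14*h^3 - h^2 + 7*h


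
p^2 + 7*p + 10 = (p + 2)*(p + 5)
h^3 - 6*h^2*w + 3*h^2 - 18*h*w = h*(h + 3)*(h - 6*w)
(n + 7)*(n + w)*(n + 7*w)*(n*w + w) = n^4*w + 8*n^3*w^2 + 8*n^3*w + 7*n^2*w^3 + 64*n^2*w^2 + 7*n^2*w + 56*n*w^3 + 56*n*w^2 + 49*w^3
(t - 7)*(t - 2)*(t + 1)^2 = t^4 - 7*t^3 - 3*t^2 + 19*t + 14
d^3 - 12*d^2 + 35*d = d*(d - 7)*(d - 5)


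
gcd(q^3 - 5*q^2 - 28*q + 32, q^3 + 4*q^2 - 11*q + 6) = q - 1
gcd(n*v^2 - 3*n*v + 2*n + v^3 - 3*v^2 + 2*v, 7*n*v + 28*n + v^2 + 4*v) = 1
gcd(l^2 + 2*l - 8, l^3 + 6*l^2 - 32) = l^2 + 2*l - 8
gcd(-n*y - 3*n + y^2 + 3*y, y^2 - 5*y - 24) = y + 3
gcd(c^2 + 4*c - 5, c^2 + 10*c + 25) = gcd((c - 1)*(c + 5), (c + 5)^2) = c + 5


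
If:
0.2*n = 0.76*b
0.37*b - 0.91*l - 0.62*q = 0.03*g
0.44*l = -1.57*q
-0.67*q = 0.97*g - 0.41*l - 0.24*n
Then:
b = -7.87905751122859*q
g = -9.60686082030415*q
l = -3.56818181818182*q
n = -29.9404185426686*q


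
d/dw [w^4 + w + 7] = 4*w^3 + 1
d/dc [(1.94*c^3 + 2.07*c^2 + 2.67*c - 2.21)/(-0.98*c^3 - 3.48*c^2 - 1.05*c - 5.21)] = (-4.7226*c^4 + 1.1592*c^3 - 29.7015*c^2 - 36.951*c - 16.2312)/(0.9604*c^6 + 6.8208*c^5 + 14.1684*c^4 + 17.5196*c^3 + 37.3641*c^2 + 10.941*c + 27.1441)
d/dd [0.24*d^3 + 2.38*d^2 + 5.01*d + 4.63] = 0.72*d^2 + 4.76*d + 5.01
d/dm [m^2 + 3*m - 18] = 2*m + 3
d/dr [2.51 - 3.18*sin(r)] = -3.18*cos(r)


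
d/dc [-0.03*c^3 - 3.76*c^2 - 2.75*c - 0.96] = -0.09*c^2 - 7.52*c - 2.75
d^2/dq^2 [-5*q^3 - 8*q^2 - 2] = -30*q - 16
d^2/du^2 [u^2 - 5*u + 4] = 2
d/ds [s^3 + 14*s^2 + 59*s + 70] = 3*s^2 + 28*s + 59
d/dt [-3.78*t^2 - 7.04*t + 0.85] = -7.56*t - 7.04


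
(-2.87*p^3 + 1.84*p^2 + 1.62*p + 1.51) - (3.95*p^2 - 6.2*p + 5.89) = -2.87*p^3 - 2.11*p^2 + 7.82*p - 4.38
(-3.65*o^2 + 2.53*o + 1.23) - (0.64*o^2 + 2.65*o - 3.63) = -4.29*o^2 - 0.12*o + 4.86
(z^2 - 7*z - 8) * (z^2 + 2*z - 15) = z^4 - 5*z^3 - 37*z^2 + 89*z + 120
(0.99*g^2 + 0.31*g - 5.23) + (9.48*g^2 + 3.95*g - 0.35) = 10.47*g^2 + 4.26*g - 5.58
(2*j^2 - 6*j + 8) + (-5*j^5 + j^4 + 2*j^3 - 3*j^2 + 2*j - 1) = -5*j^5 + j^4 + 2*j^3 - j^2 - 4*j + 7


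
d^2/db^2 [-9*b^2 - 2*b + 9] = -18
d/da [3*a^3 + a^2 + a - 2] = 9*a^2 + 2*a + 1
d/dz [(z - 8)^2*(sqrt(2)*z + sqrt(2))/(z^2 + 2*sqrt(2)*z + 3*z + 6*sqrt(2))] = sqrt(2)*(z - 8)*(-(z - 8)*(z + 1)*(2*z + 2*sqrt(2) + 3) + 3*(z - 2)*(z^2 + 2*sqrt(2)*z + 3*z + 6*sqrt(2)))/(z^2 + 2*sqrt(2)*z + 3*z + 6*sqrt(2))^2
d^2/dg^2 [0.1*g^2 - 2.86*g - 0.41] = 0.200000000000000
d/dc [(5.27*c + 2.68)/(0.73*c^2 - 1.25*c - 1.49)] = (3.8471*c^2 - 6.5875*c - (1.46*c - 1.25)*(5.27*c + 2.68) - 7.8523)/(-0.73*c^2 + 1.25*c + 1.49)^2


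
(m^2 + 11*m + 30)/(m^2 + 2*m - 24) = (m + 5)/(m - 4)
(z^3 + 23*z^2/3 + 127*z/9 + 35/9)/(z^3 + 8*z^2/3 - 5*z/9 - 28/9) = (3*z^2 + 16*z + 5)/(3*z^2 + z - 4)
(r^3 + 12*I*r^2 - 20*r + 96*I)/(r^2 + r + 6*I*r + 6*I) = (r^2 + 6*I*r + 16)/(r + 1)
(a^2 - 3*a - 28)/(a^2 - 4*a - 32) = (a - 7)/(a - 8)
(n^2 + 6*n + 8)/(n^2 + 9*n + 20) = (n + 2)/(n + 5)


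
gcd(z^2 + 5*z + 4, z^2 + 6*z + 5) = z + 1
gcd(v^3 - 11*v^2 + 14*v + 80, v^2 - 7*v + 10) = v - 5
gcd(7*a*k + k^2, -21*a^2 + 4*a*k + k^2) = 7*a + k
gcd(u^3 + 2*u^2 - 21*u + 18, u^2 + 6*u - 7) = u - 1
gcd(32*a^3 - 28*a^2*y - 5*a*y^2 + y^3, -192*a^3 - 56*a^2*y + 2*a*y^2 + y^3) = -32*a^2 - 4*a*y + y^2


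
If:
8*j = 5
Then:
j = 5/8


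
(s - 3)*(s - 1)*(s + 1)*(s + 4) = s^4 + s^3 - 13*s^2 - s + 12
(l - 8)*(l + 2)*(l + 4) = l^3 - 2*l^2 - 40*l - 64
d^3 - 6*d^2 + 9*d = d*(d - 3)^2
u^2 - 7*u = u*(u - 7)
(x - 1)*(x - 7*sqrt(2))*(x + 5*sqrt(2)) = x^3 - 2*sqrt(2)*x^2 - x^2 - 70*x + 2*sqrt(2)*x + 70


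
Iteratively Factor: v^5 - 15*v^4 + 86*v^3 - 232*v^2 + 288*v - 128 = (v - 4)*(v^4 - 11*v^3 + 42*v^2 - 64*v + 32) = (v - 4)*(v - 2)*(v^3 - 9*v^2 + 24*v - 16) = (v - 4)^2*(v - 2)*(v^2 - 5*v + 4) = (v - 4)^3*(v - 2)*(v - 1)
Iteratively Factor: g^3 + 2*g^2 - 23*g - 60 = (g + 4)*(g^2 - 2*g - 15) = (g + 3)*(g + 4)*(g - 5)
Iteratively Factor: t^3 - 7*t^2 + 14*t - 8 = (t - 2)*(t^2 - 5*t + 4) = (t - 2)*(t - 1)*(t - 4)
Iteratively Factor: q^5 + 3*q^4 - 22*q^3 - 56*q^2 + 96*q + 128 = (q + 1)*(q^4 + 2*q^3 - 24*q^2 - 32*q + 128) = (q - 4)*(q + 1)*(q^3 + 6*q^2 - 32) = (q - 4)*(q + 1)*(q + 4)*(q^2 + 2*q - 8) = (q - 4)*(q + 1)*(q + 4)^2*(q - 2)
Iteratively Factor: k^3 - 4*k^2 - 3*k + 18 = (k + 2)*(k^2 - 6*k + 9) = (k - 3)*(k + 2)*(k - 3)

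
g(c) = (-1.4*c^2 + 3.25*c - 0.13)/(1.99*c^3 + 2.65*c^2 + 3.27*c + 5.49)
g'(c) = (3.25 - 2.8*c)/(1.99*c^3 + 2.65*c^2 + 3.27*c + 5.49) + (-5.97*c^2 - 5.3*c - 3.27)*(-1.4*c^2 + 3.25*c - 0.13)/(1.99*c^3 + 2.65*c^2 + 3.27*c + 5.49)^2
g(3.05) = -0.03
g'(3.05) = -0.03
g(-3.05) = 0.64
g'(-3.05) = 0.42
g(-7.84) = 0.14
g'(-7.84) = 0.02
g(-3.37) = 0.52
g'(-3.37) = 0.29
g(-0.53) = -0.53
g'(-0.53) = 1.40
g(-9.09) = 0.11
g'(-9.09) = 0.02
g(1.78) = 0.04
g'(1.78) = -0.10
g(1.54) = 0.06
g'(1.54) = -0.11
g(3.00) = -0.03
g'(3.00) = -0.03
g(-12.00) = 0.08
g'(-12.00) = 0.01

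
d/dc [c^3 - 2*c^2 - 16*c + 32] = 3*c^2 - 4*c - 16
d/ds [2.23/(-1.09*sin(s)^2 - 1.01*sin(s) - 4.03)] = (4.8614*sin(s) + 2.2523)*cos(s)/(1.09*sin(s)^2 + 1.01*sin(s) + 4.03)^2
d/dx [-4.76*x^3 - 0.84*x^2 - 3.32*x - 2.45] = -14.28*x^2 - 1.68*x - 3.32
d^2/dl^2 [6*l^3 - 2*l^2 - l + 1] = 36*l - 4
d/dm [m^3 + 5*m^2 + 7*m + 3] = 3*m^2 + 10*m + 7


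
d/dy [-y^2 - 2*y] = -2*y - 2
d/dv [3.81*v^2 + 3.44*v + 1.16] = 7.62*v + 3.44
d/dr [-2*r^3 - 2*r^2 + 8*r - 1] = -6*r^2 - 4*r + 8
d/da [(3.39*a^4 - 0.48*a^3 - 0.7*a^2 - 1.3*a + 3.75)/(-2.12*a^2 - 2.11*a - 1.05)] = (-14.3736*a^5 - 20.4411*a^4 - 12.2124*a^3 + 0.233*a^2 + 17.37*a + 9.2775)/(4.4944*a^4 + 8.9464*a^3 + 8.9041*a^2 + 4.431*a + 1.1025)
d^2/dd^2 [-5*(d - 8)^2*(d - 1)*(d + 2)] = -60*d^2 + 450*d - 460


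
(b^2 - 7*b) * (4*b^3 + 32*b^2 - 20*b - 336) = 4*b^5 + 4*b^4 - 244*b^3 - 196*b^2 + 2352*b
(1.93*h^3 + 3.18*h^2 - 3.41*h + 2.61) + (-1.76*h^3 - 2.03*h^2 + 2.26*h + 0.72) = 0.17*h^3 + 1.15*h^2 - 1.15*h + 3.33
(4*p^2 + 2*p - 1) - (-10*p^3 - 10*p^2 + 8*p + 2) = 10*p^3 + 14*p^2 - 6*p - 3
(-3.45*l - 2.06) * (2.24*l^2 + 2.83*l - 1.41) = -7.728*l^3 - 14.3779*l^2 - 0.965300000000001*l + 2.9046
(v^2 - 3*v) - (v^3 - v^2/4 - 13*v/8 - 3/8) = -v^3 + 5*v^2/4 - 11*v/8 + 3/8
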